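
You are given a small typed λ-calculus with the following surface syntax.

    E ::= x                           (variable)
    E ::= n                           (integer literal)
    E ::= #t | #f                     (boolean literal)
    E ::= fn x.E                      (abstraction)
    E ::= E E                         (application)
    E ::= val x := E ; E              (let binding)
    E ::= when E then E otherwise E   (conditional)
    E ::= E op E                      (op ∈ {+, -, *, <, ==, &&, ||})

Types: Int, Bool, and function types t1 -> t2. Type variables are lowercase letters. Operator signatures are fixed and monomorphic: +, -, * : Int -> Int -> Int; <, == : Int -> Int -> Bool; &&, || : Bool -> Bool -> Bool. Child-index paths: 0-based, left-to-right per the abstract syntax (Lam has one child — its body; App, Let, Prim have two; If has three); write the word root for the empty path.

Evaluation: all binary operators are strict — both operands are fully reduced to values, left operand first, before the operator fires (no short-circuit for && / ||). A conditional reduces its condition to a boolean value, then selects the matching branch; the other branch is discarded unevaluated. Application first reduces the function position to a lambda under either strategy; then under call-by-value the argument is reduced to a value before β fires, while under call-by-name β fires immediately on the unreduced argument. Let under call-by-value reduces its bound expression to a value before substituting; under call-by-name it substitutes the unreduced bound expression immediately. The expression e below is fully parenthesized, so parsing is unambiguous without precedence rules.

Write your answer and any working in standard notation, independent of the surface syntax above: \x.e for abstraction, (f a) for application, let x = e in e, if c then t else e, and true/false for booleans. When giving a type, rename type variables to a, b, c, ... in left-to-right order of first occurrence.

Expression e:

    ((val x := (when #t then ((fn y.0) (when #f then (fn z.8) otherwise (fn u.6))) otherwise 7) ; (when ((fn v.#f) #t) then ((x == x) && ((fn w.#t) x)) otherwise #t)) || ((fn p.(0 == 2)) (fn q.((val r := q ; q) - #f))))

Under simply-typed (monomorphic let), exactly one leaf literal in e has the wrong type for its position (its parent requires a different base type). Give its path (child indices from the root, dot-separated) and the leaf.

Answer: 1.1.0.1 : false

Working:
  unify Bool ~ Bool
\y._ : a -> Int
  unify Bool ~ Bool
\z._ : b -> Int
\u._ : c -> Int
  unify b -> Int ~ c -> Int
  unify b ~ c
  unify Int ~ Int
  unify a -> Int ~ (c -> Int) -> d
  unify a ~ c -> Int
  unify Int ~ d
_ _ : Int
  unify Int ~ Int
let x : Int
\v._ : e -> Bool
  unify e -> Bool ~ Bool -> f
  unify e ~ Bool
  unify Bool ~ f
_ _ : Bool
  unify Bool ~ Bool
x : Int
  unify Int ~ Int
x : Int
  unify Int ~ Int
  unify Bool ~ Bool
\w._ : g -> Bool
x : Int
  unify g -> Bool ~ Int -> h
  unify g ~ Int
  unify Bool ~ h
_ _ : Bool
  unify Bool ~ Bool
  unify Bool ~ Bool
  unify Bool ~ Bool
  unify Int ~ Int
  unify Int ~ Int
\p._ : i -> Bool
q : j
let r : j
q : j
  unify j ~ Int
  unify Bool ~ Int
  FAIL: mismatch Bool ~ Int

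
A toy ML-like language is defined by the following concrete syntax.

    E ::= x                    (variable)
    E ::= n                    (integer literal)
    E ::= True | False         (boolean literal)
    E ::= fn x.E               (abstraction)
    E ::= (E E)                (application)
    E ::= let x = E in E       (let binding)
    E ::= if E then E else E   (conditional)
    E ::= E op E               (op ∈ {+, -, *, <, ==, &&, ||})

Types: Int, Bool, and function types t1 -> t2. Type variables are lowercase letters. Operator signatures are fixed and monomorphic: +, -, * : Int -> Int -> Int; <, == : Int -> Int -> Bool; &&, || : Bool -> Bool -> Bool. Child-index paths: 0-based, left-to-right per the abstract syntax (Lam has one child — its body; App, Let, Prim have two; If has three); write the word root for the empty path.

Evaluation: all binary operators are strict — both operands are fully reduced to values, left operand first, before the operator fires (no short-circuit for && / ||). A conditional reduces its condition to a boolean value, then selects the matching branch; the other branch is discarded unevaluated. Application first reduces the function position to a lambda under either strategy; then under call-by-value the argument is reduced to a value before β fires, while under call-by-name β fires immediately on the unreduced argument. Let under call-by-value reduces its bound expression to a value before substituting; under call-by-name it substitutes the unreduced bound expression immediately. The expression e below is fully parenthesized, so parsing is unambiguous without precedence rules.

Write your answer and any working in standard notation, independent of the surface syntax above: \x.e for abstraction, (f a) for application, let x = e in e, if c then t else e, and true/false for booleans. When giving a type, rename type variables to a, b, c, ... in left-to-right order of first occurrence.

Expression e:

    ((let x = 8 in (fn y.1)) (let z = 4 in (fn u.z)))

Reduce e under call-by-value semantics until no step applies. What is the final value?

Derivation:
step 0: ((let x = 8 in (\y.1)) (let z = 4 in (\u.z)))
step 1: [let@0] ((\y.1) (let z = 4 in (\u.z)))
step 2: [let@1] ((\y.1) (\u.4))
step 3: [beta@root] 1

Answer: 1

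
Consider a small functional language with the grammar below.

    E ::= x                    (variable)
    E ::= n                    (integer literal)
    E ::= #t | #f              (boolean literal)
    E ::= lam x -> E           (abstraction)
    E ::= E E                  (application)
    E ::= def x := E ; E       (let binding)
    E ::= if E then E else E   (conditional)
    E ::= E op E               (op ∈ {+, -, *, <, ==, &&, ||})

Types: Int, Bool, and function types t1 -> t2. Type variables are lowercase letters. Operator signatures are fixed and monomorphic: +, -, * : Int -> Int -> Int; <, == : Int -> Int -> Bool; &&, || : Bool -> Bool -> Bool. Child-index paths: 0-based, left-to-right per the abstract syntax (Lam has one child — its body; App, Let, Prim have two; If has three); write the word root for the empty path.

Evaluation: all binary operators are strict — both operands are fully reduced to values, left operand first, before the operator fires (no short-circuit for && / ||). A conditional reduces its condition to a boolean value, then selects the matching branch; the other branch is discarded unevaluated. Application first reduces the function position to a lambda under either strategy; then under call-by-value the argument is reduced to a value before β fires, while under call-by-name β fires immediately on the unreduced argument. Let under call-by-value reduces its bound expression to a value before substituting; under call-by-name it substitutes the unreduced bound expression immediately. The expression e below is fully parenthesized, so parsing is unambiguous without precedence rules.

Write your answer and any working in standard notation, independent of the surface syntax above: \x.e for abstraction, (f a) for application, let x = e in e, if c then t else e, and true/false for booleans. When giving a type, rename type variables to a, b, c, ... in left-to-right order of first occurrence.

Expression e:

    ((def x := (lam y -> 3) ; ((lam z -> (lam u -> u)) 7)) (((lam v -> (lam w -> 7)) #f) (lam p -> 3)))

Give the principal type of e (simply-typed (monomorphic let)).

Answer: Int

Trace:
\y._ : a -> Int
let x : a -> Int
u : c
\u._ : c -> c
\z._ : b -> c -> c
  unify b -> c -> c ~ Int -> d
  unify b ~ Int
  unify c -> c ~ d
_ _ : c -> c
\w._ : f -> Int
\v._ : e -> f -> Int
  unify e -> f -> Int ~ Bool -> g
  unify e ~ Bool
  unify f -> Int ~ g
_ _ : f -> Int
\p._ : h -> Int
  unify f -> Int ~ (h -> Int) -> i
  unify f ~ h -> Int
  unify Int ~ i
_ _ : Int
  unify c -> c ~ Int -> j
  unify c ~ Int
  unify Int ~ j
_ _ : Int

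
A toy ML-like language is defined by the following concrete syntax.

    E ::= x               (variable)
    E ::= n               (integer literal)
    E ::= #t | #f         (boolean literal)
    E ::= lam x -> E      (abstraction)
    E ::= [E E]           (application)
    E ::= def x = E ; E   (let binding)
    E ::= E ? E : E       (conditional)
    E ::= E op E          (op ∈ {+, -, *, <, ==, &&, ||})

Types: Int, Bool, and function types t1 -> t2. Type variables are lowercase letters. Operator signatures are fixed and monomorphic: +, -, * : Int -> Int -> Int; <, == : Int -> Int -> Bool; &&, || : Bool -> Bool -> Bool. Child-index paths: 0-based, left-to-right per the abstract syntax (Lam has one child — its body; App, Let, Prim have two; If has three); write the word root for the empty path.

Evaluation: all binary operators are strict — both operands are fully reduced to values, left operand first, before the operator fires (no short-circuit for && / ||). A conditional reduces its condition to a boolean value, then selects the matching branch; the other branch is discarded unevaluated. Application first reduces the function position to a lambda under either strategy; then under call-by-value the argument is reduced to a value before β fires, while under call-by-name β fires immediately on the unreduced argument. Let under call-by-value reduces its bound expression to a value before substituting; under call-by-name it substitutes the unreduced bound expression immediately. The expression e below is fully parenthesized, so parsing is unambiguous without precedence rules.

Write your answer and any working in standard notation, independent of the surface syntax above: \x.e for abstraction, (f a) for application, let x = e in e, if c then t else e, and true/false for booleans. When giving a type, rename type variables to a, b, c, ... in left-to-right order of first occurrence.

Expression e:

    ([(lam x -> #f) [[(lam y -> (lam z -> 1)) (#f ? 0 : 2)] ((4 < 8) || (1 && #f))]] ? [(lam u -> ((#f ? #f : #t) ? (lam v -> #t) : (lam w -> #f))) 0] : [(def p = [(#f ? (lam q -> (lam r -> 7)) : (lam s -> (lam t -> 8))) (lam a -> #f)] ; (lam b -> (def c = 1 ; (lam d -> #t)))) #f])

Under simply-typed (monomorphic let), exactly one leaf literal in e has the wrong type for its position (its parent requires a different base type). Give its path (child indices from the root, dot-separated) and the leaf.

Answer: 0.1.1.1.0 : 1

Trace:
\x._ : a -> Bool
\z._ : c -> Int
\y._ : b -> c -> Int
  unify Bool ~ Bool
  unify Int ~ Int
  unify b -> c -> Int ~ Int -> d
  unify b ~ Int
  unify c -> Int ~ d
_ _ : c -> Int
  unify Int ~ Int
  unify Int ~ Int
  unify Bool ~ Bool
  unify Int ~ Bool
  FAIL: mismatch Int ~ Bool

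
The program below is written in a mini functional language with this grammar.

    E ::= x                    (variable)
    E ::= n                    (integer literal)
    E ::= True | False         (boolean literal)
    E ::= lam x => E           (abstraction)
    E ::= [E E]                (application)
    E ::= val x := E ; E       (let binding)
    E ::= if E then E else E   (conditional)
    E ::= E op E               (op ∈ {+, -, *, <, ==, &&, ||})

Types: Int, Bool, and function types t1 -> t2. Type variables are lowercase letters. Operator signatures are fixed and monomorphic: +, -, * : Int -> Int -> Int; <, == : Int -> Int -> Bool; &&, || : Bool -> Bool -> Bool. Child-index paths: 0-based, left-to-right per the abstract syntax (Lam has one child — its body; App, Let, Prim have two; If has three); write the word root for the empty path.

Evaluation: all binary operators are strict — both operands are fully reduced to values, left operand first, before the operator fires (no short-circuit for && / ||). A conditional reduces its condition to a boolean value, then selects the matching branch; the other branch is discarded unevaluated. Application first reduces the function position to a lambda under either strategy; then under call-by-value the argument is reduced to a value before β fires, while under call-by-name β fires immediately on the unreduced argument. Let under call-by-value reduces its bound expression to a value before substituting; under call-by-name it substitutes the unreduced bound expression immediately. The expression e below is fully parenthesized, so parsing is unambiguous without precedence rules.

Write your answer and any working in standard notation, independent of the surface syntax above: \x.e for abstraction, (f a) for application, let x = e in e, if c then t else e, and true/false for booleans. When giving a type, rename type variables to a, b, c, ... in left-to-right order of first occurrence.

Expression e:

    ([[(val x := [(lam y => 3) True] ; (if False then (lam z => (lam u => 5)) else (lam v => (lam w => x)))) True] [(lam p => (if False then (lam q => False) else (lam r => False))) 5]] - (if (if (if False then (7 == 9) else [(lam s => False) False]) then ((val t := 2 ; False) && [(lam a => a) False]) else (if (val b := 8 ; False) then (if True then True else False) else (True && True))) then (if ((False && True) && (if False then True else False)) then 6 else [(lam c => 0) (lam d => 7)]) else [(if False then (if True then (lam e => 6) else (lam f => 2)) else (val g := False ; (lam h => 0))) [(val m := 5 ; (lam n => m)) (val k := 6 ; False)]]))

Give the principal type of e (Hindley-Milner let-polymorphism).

Derivation:
\y._ : a -> Int
  unify a -> Int ~ Bool -> b
  unify a ~ Bool
  unify Int ~ b
_ _ : Int
let x : Int
  unify Bool ~ Bool
\u._ : d -> Int
\z._ : c -> d -> Int
x : Int
\w._ : f -> Int
\v._ : e -> f -> Int
  unify c -> d -> Int ~ e -> f -> Int
  unify c ~ e
  unify d -> Int ~ f -> Int
  unify d ~ f
  unify Int ~ Int
  unify e -> f -> Int ~ Bool -> g
  unify e ~ Bool
  unify f -> Int ~ g
_ _ : f -> Int
  unify Bool ~ Bool
\q._ : i -> Bool
\r._ : j -> Bool
  unify i -> Bool ~ j -> Bool
  unify i ~ j
  unify Bool ~ Bool
\p._ : h -> j -> Bool
  unify h -> j -> Bool ~ Int -> k
  unify h ~ Int
  unify j -> Bool ~ k
_ _ : j -> Bool
  unify f -> Int ~ (j -> Bool) -> l
  unify f ~ j -> Bool
  unify Int ~ l
_ _ : Int
  unify Int ~ Int
  unify Bool ~ Bool
  unify Int ~ Int
  unify Int ~ Int
\s._ : m -> Bool
  unify m -> Bool ~ Bool -> n
  unify m ~ Bool
  unify Bool ~ n
_ _ : Bool
  unify Bool ~ Bool
  unify Bool ~ Bool
let t : Int
  unify Bool ~ Bool
a : o
\a._ : o -> o
  unify o -> o ~ Bool -> p
  unify o ~ Bool
  unify Bool ~ p
_ _ : Bool
  unify Bool ~ Bool
let b : Int
  unify Bool ~ Bool
  unify Bool ~ Bool
  unify Bool ~ Bool
  unify Bool ~ Bool
  unify Bool ~ Bool
  unify Bool ~ Bool
  unify Bool ~ Bool
  unify Bool ~ Bool
  unify Bool ~ Bool
  unify Bool ~ Bool
  unify Bool ~ Bool
  unify Bool ~ Bool
  unify Bool ~ Bool
  unify Bool ~ Bool
  unify Bool ~ Bool
\c._ : q -> Int
\d._ : r -> Int
  unify q -> Int ~ (r -> Int) -> s
  unify q ~ r -> Int
  unify Int ~ s
_ _ : Int
  unify Int ~ Int
  unify Bool ~ Bool
  unify Bool ~ Bool
\e._ : t -> Int
\f._ : u -> Int
  unify t -> Int ~ u -> Int
  unify t ~ u
  unify Int ~ Int
let g : Bool
\h._ : v -> Int
  unify u -> Int ~ v -> Int
  unify u ~ v
  unify Int ~ Int
let m : Int
m : Int
\n._ : w -> Int
let k : Int
  unify w -> Int ~ Bool -> x
  unify w ~ Bool
  unify Int ~ x
_ _ : Int
  unify v -> Int ~ Int -> y
  unify v ~ Int
  unify Int ~ y
_ _ : Int
  unify Int ~ Int
  unify Int ~ Int

Answer: Int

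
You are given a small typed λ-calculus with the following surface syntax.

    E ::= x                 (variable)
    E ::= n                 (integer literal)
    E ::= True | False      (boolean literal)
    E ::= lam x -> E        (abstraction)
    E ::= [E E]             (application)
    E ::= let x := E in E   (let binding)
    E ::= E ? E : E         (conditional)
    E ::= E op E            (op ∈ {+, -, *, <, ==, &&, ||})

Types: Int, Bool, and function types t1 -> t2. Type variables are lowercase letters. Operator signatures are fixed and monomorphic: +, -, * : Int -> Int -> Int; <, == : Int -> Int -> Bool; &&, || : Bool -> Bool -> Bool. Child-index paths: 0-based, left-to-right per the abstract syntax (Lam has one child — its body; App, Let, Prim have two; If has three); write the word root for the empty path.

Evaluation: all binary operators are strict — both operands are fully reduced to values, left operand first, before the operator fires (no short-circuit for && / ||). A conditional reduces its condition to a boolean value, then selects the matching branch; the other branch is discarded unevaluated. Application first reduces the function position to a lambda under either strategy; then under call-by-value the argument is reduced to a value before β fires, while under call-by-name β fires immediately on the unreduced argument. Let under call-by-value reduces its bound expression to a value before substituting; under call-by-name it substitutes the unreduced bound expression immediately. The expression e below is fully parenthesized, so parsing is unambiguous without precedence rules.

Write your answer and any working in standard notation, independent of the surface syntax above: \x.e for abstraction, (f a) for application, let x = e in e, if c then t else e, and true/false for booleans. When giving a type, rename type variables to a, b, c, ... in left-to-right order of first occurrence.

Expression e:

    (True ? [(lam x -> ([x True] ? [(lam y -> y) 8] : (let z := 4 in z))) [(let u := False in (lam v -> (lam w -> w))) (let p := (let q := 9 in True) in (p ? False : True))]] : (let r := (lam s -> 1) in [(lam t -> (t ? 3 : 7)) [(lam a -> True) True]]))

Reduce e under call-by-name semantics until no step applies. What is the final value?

Derivation:
step 0: (if true then ((\x.(if (x true) then ((\y.y) 8) else (let z = 4 in z))) ((let u = false in (\v.(\w.w))) (let p = (let q = 9 in true) in (if p then false else true)))) else (let r = (\s.1) in ((\t.(if t then 3 else 7)) ((\a.true) true))))
step 1: [if@root] ((\x.(if (x true) then ((\y.y) 8) else (let z = 4 in z))) ((let u = false in (\v.(\w.w))) (let p = (let q = 9 in true) in (if p then false else true))))
step 2: [beta@root] (if (((let u = false in (\v.(\w.w))) (let p = (let q = 9 in true) in (if p then false else true))) true) then ((\y.y) 8) else (let z = 4 in z))
step 3: [let@0.0.0] (if (((\v.(\w.w)) (let p = (let q = 9 in true) in (if p then false else true))) true) then ((\y.y) 8) else (let z = 4 in z))
step 4: [beta@0.0] (if ((\w.w) true) then ((\y.y) 8) else (let z = 4 in z))
step 5: [beta@0] (if true then ((\y.y) 8) else (let z = 4 in z))
step 6: [if@root] ((\y.y) 8)
step 7: [beta@root] 8

Answer: 8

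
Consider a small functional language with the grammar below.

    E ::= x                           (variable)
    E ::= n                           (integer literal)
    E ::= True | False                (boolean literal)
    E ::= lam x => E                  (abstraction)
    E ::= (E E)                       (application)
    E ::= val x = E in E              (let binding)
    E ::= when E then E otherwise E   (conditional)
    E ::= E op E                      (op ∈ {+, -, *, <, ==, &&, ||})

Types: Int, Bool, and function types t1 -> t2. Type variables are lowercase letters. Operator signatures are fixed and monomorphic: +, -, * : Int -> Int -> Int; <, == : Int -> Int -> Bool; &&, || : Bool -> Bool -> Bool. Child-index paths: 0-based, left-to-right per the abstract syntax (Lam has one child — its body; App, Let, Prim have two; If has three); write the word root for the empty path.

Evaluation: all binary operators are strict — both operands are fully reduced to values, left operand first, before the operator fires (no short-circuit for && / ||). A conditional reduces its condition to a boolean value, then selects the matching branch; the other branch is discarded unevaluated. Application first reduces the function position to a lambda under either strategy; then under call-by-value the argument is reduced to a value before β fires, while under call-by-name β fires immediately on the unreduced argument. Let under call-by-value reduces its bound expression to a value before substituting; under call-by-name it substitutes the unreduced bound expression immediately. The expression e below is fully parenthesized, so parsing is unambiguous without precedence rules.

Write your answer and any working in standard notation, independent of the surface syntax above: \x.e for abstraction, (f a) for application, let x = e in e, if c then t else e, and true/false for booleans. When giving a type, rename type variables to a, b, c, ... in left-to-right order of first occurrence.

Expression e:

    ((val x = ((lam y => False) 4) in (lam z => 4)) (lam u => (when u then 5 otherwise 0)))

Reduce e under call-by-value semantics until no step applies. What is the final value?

Answer: 4

Derivation:
step 0: ((let x = ((\y.false) 4) in (\z.4)) (\u.(if u then 5 else 0)))
step 1: [beta@0.0] ((let x = false in (\z.4)) (\u.(if u then 5 else 0)))
step 2: [let@0] ((\z.4) (\u.(if u then 5 else 0)))
step 3: [beta@root] 4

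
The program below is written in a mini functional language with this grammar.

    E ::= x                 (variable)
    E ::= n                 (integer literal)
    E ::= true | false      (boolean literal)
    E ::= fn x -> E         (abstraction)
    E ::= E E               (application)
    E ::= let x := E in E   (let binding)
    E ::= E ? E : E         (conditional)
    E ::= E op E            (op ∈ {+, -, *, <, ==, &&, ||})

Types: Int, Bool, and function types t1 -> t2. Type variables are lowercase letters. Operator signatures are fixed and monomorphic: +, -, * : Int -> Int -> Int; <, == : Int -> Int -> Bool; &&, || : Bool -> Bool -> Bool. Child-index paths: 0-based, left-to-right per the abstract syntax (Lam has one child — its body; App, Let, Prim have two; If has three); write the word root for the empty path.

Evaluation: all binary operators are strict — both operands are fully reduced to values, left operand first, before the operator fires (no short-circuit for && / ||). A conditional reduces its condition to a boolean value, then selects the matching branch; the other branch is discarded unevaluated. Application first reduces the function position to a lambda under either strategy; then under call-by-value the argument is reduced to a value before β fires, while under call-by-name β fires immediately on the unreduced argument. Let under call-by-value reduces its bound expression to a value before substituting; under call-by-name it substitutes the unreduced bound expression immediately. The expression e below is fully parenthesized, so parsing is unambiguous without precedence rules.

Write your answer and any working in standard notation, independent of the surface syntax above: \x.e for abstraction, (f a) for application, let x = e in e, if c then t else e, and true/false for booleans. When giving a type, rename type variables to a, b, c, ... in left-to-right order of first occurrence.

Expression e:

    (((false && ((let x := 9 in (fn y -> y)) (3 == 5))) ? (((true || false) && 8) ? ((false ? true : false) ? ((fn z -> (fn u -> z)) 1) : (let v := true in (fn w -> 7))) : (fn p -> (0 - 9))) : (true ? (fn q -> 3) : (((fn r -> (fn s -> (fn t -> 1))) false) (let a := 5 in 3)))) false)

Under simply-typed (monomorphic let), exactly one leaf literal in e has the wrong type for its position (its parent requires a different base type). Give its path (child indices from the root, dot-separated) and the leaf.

Derivation:
  unify Bool ~ Bool
let x : Int
y : a
\y._ : a -> a
  unify Int ~ Int
  unify Int ~ Int
  unify a -> a ~ Bool -> b
  unify a ~ Bool
  unify Bool ~ b
_ _ : Bool
  unify Bool ~ Bool
  unify Bool ~ Bool
  unify Bool ~ Bool
  unify Bool ~ Bool
  unify Bool ~ Bool
  unify Int ~ Bool
  FAIL: mismatch Int ~ Bool

Answer: 0.1.0.1 : 8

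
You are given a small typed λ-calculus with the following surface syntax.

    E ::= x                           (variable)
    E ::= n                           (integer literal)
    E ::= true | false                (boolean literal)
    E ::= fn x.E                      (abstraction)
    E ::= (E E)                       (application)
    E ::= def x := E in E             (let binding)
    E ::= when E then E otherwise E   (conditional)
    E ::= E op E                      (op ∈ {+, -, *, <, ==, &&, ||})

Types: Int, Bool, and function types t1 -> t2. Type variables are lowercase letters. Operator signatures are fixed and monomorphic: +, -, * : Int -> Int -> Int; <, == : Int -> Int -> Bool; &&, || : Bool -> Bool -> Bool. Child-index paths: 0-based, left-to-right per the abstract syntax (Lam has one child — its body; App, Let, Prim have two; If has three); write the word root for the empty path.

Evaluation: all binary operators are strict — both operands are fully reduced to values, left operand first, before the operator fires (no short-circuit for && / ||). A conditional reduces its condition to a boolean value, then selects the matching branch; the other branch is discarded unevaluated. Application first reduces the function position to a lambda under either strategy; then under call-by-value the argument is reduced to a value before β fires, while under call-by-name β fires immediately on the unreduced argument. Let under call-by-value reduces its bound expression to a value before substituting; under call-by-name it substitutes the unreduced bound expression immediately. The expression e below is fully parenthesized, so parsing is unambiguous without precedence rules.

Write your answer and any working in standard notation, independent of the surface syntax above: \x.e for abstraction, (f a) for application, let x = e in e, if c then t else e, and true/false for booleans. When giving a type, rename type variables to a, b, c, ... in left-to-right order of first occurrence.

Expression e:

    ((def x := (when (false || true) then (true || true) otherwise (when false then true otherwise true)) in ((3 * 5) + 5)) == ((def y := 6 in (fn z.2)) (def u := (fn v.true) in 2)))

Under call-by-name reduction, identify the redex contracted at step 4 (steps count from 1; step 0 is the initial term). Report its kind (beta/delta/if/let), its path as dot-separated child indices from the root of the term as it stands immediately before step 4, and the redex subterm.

Answer: let at 1.0 : (let y = 6 in (\z.2))

Working:
step 0: ((let x = (if (false || true) then (true || true) else (if false then true else true)) in ((3 * 5) + 5)) == ((let y = 6 in (\z.2)) (let u = (\v.true) in 2)))
step 1: [let@0] (((3 * 5) + 5) == ((let y = 6 in (\z.2)) (let u = (\v.true) in 2)))
step 2: [delta@0.0] ((15 + 5) == ((let y = 6 in (\z.2)) (let u = (\v.true) in 2)))
step 3: [delta@0] (20 == ((let y = 6 in (\z.2)) (let u = (\v.true) in 2)))
step 4: [let@1.0] (20 == ((\z.2) (let u = (\v.true) in 2)))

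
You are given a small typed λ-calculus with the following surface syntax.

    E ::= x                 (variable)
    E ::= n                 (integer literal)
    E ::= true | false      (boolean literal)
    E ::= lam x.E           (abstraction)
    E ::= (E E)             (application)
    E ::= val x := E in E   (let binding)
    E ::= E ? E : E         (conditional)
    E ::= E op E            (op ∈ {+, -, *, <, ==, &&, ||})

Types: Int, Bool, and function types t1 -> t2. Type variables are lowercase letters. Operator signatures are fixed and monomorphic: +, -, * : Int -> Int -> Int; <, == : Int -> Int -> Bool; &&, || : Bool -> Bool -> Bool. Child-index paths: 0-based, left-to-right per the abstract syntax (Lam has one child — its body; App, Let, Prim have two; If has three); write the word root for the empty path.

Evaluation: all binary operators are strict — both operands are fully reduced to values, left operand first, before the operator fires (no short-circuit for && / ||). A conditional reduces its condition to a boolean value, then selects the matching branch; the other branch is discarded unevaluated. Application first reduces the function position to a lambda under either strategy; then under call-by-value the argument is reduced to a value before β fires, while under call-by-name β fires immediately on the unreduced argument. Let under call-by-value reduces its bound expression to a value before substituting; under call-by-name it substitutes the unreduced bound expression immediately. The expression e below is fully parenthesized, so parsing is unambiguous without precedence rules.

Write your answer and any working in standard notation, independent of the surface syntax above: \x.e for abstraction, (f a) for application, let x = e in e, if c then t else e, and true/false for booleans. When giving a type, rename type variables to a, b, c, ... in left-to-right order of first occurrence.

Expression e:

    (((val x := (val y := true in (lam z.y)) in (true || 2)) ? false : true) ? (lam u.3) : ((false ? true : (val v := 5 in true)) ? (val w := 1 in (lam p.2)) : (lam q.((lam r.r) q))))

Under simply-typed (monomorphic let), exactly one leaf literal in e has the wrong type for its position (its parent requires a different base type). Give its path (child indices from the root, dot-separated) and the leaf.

Answer: 0.0.1.1 : 2

Working:
let y : Bool
y : Bool
\z._ : a -> Bool
let x : a -> Bool
  unify Bool ~ Bool
  unify Int ~ Bool
  FAIL: mismatch Int ~ Bool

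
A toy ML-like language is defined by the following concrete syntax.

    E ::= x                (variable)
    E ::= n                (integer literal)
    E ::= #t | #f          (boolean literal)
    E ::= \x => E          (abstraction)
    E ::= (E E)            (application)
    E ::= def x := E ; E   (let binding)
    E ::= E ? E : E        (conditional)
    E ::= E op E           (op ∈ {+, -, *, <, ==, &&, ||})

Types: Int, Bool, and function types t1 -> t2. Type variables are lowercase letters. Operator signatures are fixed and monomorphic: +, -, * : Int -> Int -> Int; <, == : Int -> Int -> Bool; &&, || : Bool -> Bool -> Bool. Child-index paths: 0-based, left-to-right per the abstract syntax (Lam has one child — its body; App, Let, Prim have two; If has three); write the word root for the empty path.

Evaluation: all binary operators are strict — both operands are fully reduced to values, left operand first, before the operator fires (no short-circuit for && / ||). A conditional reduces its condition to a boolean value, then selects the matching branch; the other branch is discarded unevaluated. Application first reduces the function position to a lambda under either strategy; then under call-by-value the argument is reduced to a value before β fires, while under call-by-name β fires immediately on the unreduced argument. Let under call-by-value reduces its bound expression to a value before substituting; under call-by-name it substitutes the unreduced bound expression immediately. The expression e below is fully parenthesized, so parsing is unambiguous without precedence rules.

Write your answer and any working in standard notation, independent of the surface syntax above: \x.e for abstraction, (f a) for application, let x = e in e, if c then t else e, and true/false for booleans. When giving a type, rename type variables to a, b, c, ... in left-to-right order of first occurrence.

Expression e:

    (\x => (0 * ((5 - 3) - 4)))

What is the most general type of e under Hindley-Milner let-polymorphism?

Derivation:
  unify Int ~ Int
  unify Int ~ Int
  unify Int ~ Int
  unify Int ~ Int
  unify Int ~ Int
  unify Int ~ Int
\x._ : a -> Int

Answer: a -> Int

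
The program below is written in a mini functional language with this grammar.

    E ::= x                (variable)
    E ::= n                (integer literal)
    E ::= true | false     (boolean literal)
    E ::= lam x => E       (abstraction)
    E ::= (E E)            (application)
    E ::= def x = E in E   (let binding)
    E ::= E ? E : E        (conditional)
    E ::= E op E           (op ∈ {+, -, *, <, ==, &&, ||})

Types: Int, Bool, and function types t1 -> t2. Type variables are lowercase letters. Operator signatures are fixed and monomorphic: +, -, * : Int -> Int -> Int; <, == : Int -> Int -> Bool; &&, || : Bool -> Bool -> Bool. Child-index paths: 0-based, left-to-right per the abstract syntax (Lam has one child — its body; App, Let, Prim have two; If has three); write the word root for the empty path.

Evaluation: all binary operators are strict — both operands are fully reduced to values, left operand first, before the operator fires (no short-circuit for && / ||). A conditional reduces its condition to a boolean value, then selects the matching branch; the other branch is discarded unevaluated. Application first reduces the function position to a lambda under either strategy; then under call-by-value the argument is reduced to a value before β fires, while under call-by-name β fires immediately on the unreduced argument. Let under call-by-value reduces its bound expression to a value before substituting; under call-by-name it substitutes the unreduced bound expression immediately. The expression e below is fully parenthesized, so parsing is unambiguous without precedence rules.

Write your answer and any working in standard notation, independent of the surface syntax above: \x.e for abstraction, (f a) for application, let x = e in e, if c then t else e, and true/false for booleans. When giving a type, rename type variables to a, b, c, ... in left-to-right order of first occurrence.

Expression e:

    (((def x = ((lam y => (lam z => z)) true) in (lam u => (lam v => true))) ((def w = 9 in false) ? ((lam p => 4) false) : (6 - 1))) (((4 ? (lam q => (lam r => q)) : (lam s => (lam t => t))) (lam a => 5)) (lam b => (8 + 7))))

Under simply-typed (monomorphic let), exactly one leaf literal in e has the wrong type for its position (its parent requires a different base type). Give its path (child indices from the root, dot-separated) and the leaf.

Answer: 1.0.0.0 : 4

Trace:
z : b
\z._ : b -> b
\y._ : a -> b -> b
  unify a -> b -> b ~ Bool -> c
  unify a ~ Bool
  unify b -> b ~ c
_ _ : b -> b
let x : b -> b
\v._ : e -> Bool
\u._ : d -> e -> Bool
let w : Int
  unify Bool ~ Bool
\p._ : f -> Int
  unify f -> Int ~ Bool -> g
  unify f ~ Bool
  unify Int ~ g
_ _ : Int
  unify Int ~ Int
  unify Int ~ Int
  unify Int ~ Int
  unify d -> e -> Bool ~ Int -> h
  unify d ~ Int
  unify e -> Bool ~ h
_ _ : e -> Bool
  unify Int ~ Bool
  FAIL: mismatch Int ~ Bool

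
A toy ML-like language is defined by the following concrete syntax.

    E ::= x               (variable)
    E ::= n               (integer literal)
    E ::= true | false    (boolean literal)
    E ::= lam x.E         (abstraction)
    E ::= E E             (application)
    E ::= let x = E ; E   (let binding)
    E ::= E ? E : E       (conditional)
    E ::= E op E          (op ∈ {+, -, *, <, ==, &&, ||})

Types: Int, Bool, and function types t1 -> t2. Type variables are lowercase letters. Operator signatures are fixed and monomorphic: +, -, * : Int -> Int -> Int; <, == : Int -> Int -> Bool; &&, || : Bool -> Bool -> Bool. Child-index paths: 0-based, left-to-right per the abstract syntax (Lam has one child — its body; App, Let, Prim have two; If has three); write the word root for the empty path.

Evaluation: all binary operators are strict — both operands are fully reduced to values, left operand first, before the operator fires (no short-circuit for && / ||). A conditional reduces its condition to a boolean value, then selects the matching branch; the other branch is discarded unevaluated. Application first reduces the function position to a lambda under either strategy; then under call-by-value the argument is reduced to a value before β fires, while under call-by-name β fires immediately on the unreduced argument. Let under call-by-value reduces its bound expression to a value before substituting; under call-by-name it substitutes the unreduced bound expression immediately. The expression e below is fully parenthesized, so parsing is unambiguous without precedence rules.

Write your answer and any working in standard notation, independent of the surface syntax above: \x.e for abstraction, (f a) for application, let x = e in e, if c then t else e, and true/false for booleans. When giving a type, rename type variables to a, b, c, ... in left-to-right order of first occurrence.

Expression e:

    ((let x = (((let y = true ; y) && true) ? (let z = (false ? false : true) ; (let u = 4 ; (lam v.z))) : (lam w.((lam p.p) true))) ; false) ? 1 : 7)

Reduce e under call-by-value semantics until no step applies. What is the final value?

Working:
step 0: (if (let x = (if ((let y = true in y) && true) then (let z = (if false then false else true) in (let u = 4 in (\v.z))) else (\w.((\p.p) true))) in false) then 1 else 7)
step 1: [let@0.0.0.0] (if (let x = (if (true && true) then (let z = (if false then false else true) in (let u = 4 in (\v.z))) else (\w.((\p.p) true))) in false) then 1 else 7)
step 2: [delta@0.0.0] (if (let x = (if true then (let z = (if false then false else true) in (let u = 4 in (\v.z))) else (\w.((\p.p) true))) in false) then 1 else 7)
step 3: [if@0.0] (if (let x = (let z = (if false then false else true) in (let u = 4 in (\v.z))) in false) then 1 else 7)
step 4: [if@0.0.0] (if (let x = (let z = true in (let u = 4 in (\v.z))) in false) then 1 else 7)
step 5: [let@0.0] (if (let x = (let u = 4 in (\v.true)) in false) then 1 else 7)
step 6: [let@0.0] (if (let x = (\v.true) in false) then 1 else 7)
step 7: [let@0] (if false then 1 else 7)
step 8: [if@root] 7

Answer: 7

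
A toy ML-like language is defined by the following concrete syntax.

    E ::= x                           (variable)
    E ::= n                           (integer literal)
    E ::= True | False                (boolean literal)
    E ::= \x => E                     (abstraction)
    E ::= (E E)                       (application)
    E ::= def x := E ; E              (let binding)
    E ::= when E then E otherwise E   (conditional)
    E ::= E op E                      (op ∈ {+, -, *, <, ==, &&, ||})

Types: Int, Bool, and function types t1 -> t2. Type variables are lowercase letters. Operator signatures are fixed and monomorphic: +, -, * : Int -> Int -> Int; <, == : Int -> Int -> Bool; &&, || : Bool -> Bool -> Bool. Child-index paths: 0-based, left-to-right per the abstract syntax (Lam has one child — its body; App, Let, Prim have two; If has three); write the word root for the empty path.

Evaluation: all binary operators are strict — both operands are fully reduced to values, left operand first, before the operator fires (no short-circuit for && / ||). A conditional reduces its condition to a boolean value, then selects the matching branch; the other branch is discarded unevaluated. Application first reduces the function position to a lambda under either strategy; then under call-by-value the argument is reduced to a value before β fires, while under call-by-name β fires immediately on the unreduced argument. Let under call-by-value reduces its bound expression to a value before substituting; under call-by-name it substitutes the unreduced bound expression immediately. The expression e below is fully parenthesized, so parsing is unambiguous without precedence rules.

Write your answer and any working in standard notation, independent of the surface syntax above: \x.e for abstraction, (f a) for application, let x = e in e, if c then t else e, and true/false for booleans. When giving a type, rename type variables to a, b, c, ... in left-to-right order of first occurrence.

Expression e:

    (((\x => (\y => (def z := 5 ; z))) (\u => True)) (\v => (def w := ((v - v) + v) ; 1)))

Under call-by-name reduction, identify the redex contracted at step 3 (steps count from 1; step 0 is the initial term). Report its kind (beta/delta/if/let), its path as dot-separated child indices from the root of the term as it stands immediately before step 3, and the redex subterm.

Answer: let at root : (let z = 5 in z)

Derivation:
step 0: (((\x.(\y.(let z = 5 in z))) (\u.true)) (\v.(let w = ((v - v) + v) in 1)))
step 1: [beta@0] ((\y.(let z = 5 in z)) (\v.(let w = ((v - v) + v) in 1)))
step 2: [beta@root] (let z = 5 in z)
step 3: [let@root] 5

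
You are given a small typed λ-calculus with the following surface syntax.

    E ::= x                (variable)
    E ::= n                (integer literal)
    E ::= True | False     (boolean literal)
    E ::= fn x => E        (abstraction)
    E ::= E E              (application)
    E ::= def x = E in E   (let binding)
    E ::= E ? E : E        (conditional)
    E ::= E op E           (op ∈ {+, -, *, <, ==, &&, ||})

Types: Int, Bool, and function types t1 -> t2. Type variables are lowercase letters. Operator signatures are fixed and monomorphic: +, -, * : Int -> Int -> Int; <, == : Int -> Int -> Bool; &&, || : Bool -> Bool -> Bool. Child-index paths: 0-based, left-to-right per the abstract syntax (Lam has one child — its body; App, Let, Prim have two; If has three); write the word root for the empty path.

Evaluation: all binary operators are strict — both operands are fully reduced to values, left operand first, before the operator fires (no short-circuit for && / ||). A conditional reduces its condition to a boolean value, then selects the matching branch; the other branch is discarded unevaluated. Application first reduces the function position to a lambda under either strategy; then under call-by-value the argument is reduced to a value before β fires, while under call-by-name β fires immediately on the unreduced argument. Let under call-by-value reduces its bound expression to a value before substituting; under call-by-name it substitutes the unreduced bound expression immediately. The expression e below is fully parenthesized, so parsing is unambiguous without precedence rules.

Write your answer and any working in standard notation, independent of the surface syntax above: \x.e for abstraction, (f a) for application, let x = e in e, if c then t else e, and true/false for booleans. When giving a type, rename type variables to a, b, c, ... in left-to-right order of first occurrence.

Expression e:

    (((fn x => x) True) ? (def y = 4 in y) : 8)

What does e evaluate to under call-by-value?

Answer: 4

Trace:
step 0: (if ((\x.x) true) then (let y = 4 in y) else 8)
step 1: [beta@0] (if true then (let y = 4 in y) else 8)
step 2: [if@root] (let y = 4 in y)
step 3: [let@root] 4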